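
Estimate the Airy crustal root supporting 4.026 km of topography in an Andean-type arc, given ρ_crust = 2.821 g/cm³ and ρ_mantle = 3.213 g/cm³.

Balancing pressure at the compensation depth: the weight of the topography is balanced by the buoyancy of the root, ρ_c h = (ρ_m − ρ_c) r.
r = h · ρ_c / (ρ_m − ρ_c) = 4.026 km × 2.821 / (3.213 − 2.821) = 29 km.

29 km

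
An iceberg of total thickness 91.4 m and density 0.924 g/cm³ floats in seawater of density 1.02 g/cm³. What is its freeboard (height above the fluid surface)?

8.6 m

Floating equilibrium: submerged depth d = t ρ_obj/ρ_fluid = 91.4 m × 0.924/1.02 = 82.8 m.
Freeboard = t − d = 91.4 m − 82.8 m = 8.6 m.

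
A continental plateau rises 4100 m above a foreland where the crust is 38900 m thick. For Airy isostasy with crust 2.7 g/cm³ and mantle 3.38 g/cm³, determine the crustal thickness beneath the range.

59300 m

Root depth r = h ρ_c / (ρ_m − ρ_c) = 4100 m × 2.7 / 0.68 = 16280 m.
Total thickness = T + h + r = 38900 m + 4100 m + 16280 m = 59300 m.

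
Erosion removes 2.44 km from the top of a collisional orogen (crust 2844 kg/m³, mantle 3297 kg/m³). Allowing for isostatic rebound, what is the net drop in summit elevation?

0.335 km

Rebound u = e ρ_c/ρ_m = 2.44 km × 2844/3297 = 2.105 km.
Net surface drop = e − u = 2.44 km − 2.105 km = e (ρ_m − ρ_c)/ρ_m = 0.335 km.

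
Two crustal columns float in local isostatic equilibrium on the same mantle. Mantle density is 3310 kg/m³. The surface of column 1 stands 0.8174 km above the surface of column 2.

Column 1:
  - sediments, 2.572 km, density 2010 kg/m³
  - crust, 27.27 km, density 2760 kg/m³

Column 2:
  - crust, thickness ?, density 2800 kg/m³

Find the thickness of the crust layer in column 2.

30.7 km

Take the compensation level at the base of the deeper column (depth z_c below the surface of column 1) and equate Σ ρ_i t_i down to z_c; mantle fills any gap and the z_c terms cancel.
Column 1: 2.572×2010 + 27.27×2760 + (z_c − 29.842)×3310
Column 2: 0.8174×0 + x×2800 + (z_c − 0.8174 − 0 − x)×3310
The z_c×3310 term appears on both sides and cancels. Collect the known terms of each column as K = Σ(ρt)_known − 3310 × (depth of known layers): K_1 = 80434.92 − 3310×29.842 = −18342.1; K_2 = 0 − 3310×(0.8174 + 0) = −2705.594.
Balance: K_1 = K_2 − x×(3310 − 2800), so x = (K_2 − K_1)/(3310 − 2800) = 15636.5/510 = 30.7 km.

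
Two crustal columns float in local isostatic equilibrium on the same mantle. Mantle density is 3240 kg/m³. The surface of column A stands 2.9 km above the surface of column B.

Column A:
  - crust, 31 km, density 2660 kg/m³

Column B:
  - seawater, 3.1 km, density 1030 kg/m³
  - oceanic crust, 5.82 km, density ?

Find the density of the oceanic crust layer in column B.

Take the compensation level at the base of the deeper column (depth z_c below the surface of column A) and equate Σ ρ_i t_i down to z_c; mantle fills any gap and the z_c terms cancel.
Column A: 31×2660 + (z_c − 31)×3240
Column B: 2.9×0 + 3.1×1030 + 5.82×ρ + (z_c − 2.9 − 8.92)×3240
The z_c×3240 term appears on both sides and cancels. Collect the known terms of each column as K = Σ(ρt)_known − 3240 × (depth of known layers): K_A = 82460 − 3240×31 = −17980; K_B = 3193 − 3240×(2.9 + 8.92) = −35103.8.
Balance: K_A = K_B + 5.82×ρ, so ρ = (K_A − K_B)/5.82 = 17123.8/5.82 = 2940 kg/m³.

2940 kg/m³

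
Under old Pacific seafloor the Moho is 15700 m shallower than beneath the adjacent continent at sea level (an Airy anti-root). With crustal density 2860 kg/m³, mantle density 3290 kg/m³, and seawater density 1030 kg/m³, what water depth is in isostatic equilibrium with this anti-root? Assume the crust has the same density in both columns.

Replacing a thickness d of crust by seawater at the top must be balanced by replacing crust with mantle at the base: d (ρ_c − ρ_w) = a (ρ_m − ρ_c).
d = a (ρ_m − ρ_c)/(ρ_c − ρ_w) = 15700 m × 430/1830 = 3690 m.

3690 m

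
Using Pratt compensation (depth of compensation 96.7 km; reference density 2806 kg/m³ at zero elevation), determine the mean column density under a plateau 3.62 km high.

2700 kg/m³

Pratt balance: ρ_ref D = ρ (D + h).
ρ = ρ_ref D/(D + h) = 2806 × 96.7 km/(96.7 km + 3.62 km) = 2700 kg/m³.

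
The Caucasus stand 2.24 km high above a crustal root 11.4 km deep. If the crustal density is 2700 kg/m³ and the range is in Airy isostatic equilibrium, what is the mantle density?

3230 kg/m³

Airy balance: ρ_c h = (ρ_m − ρ_c) r → ρ_m = ρ_c (1 + h/r).
ρ_m = 2700 × (1 + 2.24 km/11.4 km) = 3230 kg/m³.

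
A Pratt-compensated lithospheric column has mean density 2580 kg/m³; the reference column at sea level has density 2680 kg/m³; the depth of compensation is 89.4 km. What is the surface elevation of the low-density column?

3.47 km

ρ_ref D = ρ (D + h) → h = D (ρ_ref − ρ)/ρ.
h = 89.4 km × (2680 − 2580)/2580 = 3.47 km.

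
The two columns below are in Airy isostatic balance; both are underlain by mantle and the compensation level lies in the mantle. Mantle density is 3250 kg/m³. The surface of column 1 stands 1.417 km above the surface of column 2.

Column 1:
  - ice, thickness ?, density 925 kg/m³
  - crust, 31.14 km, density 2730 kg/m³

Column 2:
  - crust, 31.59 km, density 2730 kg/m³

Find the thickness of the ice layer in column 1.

2.08 km

Take the compensation level at the base of the deeper column (depth z_c below the surface of column 1) and equate Σ ρ_i t_i down to z_c; mantle fills any gap and the z_c terms cancel.
Column 1: x×925 + 31.14×2730 + (z_c − 31.14 − x)×3250
Column 2: 1.417×0 + 31.59×2730 + (z_c − 1.417 − 31.59)×3250
The z_c×3250 term appears on both sides and cancels. Collect the known terms of each column as K = Σ(ρt)_known − 3250 × (depth of known layers): K_1 = 85012.2 − 3250×31.14 = −16192.8; K_2 = 86240.7 − 3250×(1.417 + 31.59) = −21032.05.
Balance: K_1 − x×(3250 − 925) = K_2, so x = (K_1 − K_2)/(3250 − 925) = 4839.25/2325 = 2.08 km.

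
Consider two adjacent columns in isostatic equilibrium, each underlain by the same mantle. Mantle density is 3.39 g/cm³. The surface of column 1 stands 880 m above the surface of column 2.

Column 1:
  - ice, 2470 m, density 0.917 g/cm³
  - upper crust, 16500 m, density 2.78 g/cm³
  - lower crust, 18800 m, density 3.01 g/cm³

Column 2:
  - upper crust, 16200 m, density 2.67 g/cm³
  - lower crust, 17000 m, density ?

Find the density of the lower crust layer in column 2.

2.88 g/cm³

Take the compensation level at the base of the deeper column (depth z_c below the surface of column 1) and equate Σ ρ_i t_i down to z_c; mantle fills any gap and the z_c terms cancel.
Column 1: 2470×0.917 + 16500×2.78 + 18800×3.01 + (z_c − 37770)×3.39
Column 2: 880×0 + 16200×2.67 + 17000×ρ + (z_c − 880 − 33200)×3.39
The z_c×3.39 term appears on both sides and cancels. Collect the known terms of each column as K = Σ(ρt)_known − 3.39 × (depth of known layers): K_1 = 104722.99 − 3.39×37770 = −23317.31; K_2 = 43254 − 3.39×(880 + 33200) = −72277.2.
Balance: K_1 = K_2 + 17000×ρ, so ρ = (K_1 − K_2)/17000 = 48959.9/17000 = 2.88 g/cm³.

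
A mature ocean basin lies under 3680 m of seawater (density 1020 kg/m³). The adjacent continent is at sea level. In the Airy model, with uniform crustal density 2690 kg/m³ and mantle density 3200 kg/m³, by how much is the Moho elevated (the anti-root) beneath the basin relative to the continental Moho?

12100 m

Equating mass per unit area of the two columns: replacing crust with seawater at the top is compensated by replacing crust with mantle at the base: d (ρ_c − ρ_w) = a (ρ_m − ρ_c).
a = d (ρ_c − ρ_w)/(ρ_m − ρ_c) = 3680 m × 1670/510 = 12100 m.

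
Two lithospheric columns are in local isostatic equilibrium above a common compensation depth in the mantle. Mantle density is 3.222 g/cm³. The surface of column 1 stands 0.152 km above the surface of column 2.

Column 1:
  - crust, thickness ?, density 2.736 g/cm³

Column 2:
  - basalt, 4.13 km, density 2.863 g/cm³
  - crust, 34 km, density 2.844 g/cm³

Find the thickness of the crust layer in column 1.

Take the compensation level at the base of the deeper column (depth z_c below the surface of column 1) and equate Σ ρ_i t_i down to z_c; mantle fills any gap and the z_c terms cancel.
Column 1: x×2.736 + (z_c − 0 − x)×3.222
Column 2: 0.152×0 + 4.13×2.863 + 34×2.844 + (z_c − 0.152 − 38.13)×3.222
The z_c×3.222 term appears on both sides and cancels. Collect the known terms of each column as K = Σ(ρt)_known − 3.222 × (depth of known layers): K_1 = 0 − 3.222×0 = 0; K_2 = 108.52019 − 3.222×(0.152 + 38.13) = −14.824414.
Balance: K_1 − x×(3.222 − 2.736) = K_2, so x = (K_1 − K_2)/(3.222 − 2.736) = 14.8244/0.486 = 30.5 km.

30.5 km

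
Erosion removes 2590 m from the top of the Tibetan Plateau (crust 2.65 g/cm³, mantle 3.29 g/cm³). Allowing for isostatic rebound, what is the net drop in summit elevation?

Rebound u = e ρ_c/ρ_m = 2590 m × 2.65/3.29 = 2086 m.
Net surface drop = e − u = 2590 m − 2086 m = e (ρ_m − ρ_c)/ρ_m = 504 m.

504 m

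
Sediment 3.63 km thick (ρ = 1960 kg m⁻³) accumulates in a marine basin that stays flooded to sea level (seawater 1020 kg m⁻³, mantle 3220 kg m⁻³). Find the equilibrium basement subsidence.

Submarine loading: the sediment displaces seawater, and the subsidence is in turn flooded, so s (ρ_m − ρ_w) = t (ρ_sed − ρ_w).
s = 3.63 km × (1960 − 1020) / (3220 − 1020) = 1.55 km.

1.55 km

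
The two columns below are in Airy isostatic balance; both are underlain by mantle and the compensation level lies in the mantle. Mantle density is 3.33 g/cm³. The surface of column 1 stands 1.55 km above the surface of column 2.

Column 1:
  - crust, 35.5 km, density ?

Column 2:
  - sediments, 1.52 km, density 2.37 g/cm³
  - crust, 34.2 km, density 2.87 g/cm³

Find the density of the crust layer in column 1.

2.7 g/cm³

Take the compensation level at the base of the deeper column (depth z_c below the surface of column 1) and equate Σ ρ_i t_i down to z_c; mantle fills any gap and the z_c terms cancel.
Column 1: 35.5×ρ + (z_c − 35.5)×3.33
Column 2: 1.55×0 + 1.52×2.37 + 34.2×2.87 + (z_c − 1.55 − 35.72)×3.33
The z_c×3.33 term appears on both sides and cancels. Collect the known terms of each column as K = Σ(ρt)_known − 3.33 × (depth of known layers): K_1 = 0 − 3.33×35.5 = −118.215; K_2 = 101.7564 − 3.33×(1.55 + 35.72) = −22.3527.
Balance: K_1 + 35.5×ρ = K_2, so ρ = (K_2 − K_1)/35.5 = 95.8623/35.5 = 2.7 g/cm³.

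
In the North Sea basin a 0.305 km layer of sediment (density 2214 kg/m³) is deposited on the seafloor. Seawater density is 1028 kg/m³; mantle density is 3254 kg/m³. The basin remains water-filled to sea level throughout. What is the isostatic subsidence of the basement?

Submarine loading: the sediment displaces seawater, and the subsidence is in turn flooded, so s (ρ_m − ρ_w) = t (ρ_sed − ρ_w).
s = 0.305 km × (2214 − 1028) / (3254 − 1028) = 0.163 km.

0.163 km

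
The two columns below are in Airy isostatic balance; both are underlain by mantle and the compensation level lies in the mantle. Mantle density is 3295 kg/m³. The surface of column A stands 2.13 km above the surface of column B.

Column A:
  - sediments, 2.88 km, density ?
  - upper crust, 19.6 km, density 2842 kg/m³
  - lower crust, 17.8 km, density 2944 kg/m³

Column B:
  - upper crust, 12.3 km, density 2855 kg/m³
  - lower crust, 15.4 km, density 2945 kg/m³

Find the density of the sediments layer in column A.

Take the compensation level at the base of the deeper column (depth z_c below the surface of column A) and equate Σ ρ_i t_i down to z_c; mantle fills any gap and the z_c terms cancel.
Column A: 2.88×ρ + 19.6×2842 + 17.8×2944 + (z_c − 40.28)×3295
Column B: 2.13×0 + 12.3×2855 + 15.4×2945 + (z_c − 2.13 − 27.7)×3295
The z_c×3295 term appears on both sides and cancels. Collect the known terms of each column as K = Σ(ρt)_known − 3295 × (depth of known layers): K_A = 108106.4 − 3295×40.28 = −24616.2; K_B = 80469.5 − 3295×(2.13 + 27.7) = −17820.35.
Balance: K_A + 2.88×ρ = K_B, so ρ = (K_B − K_A)/2.88 = 6795.85/2.88 = 2360 kg/m³.

2360 kg/m³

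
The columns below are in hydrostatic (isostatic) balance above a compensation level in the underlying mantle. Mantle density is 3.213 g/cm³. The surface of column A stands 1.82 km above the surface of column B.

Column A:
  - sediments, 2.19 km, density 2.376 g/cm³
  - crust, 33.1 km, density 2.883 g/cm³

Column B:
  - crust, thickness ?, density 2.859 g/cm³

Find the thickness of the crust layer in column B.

Take the compensation level at the base of the deeper column (depth z_c below the surface of column A) and equate Σ ρ_i t_i down to z_c; mantle fills any gap and the z_c terms cancel.
Column A: 2.19×2.376 + 33.1×2.883 + (z_c − 35.29)×3.213
Column B: 1.82×0 + x×2.859 + (z_c − 1.82 − 0 − x)×3.213
The z_c×3.213 term appears on both sides and cancels. Collect the known terms of each column as K = Σ(ρt)_known − 3.213 × (depth of known layers): K_A = 100.63074 − 3.213×35.29 = −12.75603; K_B = 0 − 3.213×(1.82 + 0) = −5.84766.
Balance: K_A = K_B − x×(3.213 − 2.859), so x = (K_B − K_A)/(3.213 − 2.859) = 6.90837/0.354 = 19.5 km.

19.5 km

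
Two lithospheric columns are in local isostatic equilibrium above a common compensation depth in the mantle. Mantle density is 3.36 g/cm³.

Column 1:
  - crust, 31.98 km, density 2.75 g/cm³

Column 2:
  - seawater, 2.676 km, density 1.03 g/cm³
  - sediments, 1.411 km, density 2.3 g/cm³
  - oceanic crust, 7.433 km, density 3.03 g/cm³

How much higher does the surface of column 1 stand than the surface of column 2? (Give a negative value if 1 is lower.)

For any compensation level in the mantle, the mantle terms cancel and isostasy reduces to e = (Σt_1 − Σt_2) − (Σ(ρt)_1 − Σ(ρt)_2) / ρ_m.
Σt_1 = 31.98 km; Σt_2 = 11.52 km; Σ(ρt)_1 = 87.945; Σ(ρt)_2 = 28.52357 (in km·g/cm³).
e = (31.98 − 11.52) − (87.945 − 28.52357) / 3.36 = 2.78 km.

2.78 km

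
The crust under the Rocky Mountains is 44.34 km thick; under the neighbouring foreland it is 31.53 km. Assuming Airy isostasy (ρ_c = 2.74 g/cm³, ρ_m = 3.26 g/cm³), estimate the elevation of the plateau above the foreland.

2.04 km

Excess crust Δ = 44.34 km − 31.53 km = 12.81 km, split between elevation h and root r with h + r = Δ.
Airy balance ρ_c h = (ρ_m − ρ_c) r gives r = h ρ_c/(ρ_m − ρ_c), so h (1 + ρ_c/(ρ_m − ρ_c)) = Δ, i.e. h = Δ (ρ_m − ρ_c)/ρ_m.
h = 12.81 km × 0.52/3.26 = 2.04 km.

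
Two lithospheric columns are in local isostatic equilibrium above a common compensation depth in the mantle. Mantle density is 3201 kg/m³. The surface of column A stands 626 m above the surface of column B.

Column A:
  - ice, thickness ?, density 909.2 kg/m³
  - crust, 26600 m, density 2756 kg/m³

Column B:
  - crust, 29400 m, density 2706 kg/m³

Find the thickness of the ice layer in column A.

Take the compensation level at the base of the deeper column (depth z_c below the surface of column A) and equate Σ ρ_i t_i down to z_c; mantle fills any gap and the z_c terms cancel.
Column A: x×909.2 + 26600×2756 + (z_c − 26600 − x)×3201
Column B: 626×0 + 29400×2706 + (z_c − 626 − 29400)×3201
The z_c×3201 term appears on both sides and cancels. Collect the known terms of each column as K = Σ(ρt)_known − 3201 × (depth of known layers): K_A = 73309600 − 3201×26600 = −11837000; K_B = 79556400 − 3201×(626 + 29400) = −16556826.
Balance: K_A − x×(3201 − 909.2) = K_B, so x = (K_A − K_B)/(3201 − 909.2) = 4719830/2291.8 = 2060 m.

2060 m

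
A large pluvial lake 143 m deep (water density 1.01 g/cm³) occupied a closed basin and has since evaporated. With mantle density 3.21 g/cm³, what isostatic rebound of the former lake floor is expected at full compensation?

45 m

u = d ρ_w/ρ_m = 143 m × 1.01/3.21 = 45 m.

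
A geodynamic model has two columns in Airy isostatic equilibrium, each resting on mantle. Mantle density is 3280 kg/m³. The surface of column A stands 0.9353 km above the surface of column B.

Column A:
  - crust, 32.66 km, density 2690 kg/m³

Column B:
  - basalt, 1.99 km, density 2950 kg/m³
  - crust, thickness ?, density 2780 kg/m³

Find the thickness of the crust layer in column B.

Take the compensation level at the base of the deeper column (depth z_c below the surface of column A) and equate Σ ρ_i t_i down to z_c; mantle fills any gap and the z_c terms cancel.
Column A: 32.66×2690 + (z_c − 32.66)×3280
Column B: 0.9353×0 + 1.99×2950 + x×2780 + (z_c − 0.9353 − 1.99 − x)×3280
The z_c×3280 term appears on both sides and cancels. Collect the known terms of each column as K = Σ(ρt)_known − 3280 × (depth of known layers): K_A = 87855.4 − 3280×32.66 = −19269.4; K_B = 5870.5 − 3280×(0.9353 + 1.99) = −3724.484.
Balance: K_A = K_B − x×(3280 − 2780), so x = (K_B − K_A)/(3280 − 2780) = 15544.9/500 = 31.1 km.

31.1 km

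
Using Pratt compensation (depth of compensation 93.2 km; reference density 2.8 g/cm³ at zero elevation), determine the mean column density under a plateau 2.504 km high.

2.73 g/cm³

Pratt balance: ρ_ref D = ρ (D + h).
ρ = ρ_ref D/(D + h) = 2.8 × 93.2 km/(93.2 km + 2.504 km) = 2.73 g/cm³.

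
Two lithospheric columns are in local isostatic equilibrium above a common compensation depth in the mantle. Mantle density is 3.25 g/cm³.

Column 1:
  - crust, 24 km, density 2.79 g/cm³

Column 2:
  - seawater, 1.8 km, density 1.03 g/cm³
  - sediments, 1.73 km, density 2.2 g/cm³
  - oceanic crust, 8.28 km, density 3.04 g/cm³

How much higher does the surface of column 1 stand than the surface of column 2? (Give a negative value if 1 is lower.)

1.07 km

For any compensation level in the mantle, the mantle terms cancel and isostasy reduces to e = (Σt_1 − Σt_2) − (Σ(ρt)_1 − Σ(ρt)_2) / ρ_m.
Σt_1 = 24 km; Σt_2 = 11.81 km; Σ(ρt)_1 = 66.96; Σ(ρt)_2 = 30.8312 (in km·g/cm³).
e = (24 − 11.81) − (66.96 − 30.8312) / 3.25 = 1.07 km.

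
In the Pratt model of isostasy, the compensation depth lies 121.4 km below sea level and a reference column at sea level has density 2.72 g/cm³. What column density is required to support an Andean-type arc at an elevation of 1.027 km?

Pratt balance: ρ_ref D = ρ (D + h).
ρ = ρ_ref D/(D + h) = 2.72 × 121.4 km/(121.4 km + 1.027 km) = 2.7 g/cm³.

2.7 g/cm³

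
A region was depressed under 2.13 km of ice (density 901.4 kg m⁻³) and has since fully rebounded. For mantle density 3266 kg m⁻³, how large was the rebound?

Removing the load lets mantle flow back in; uplift u satisfies ρ_ice t = ρ_m u.
u = t ρ_ice/ρ_m = 2.13 km × 901.4/3266 = 0.588 km.

0.588 km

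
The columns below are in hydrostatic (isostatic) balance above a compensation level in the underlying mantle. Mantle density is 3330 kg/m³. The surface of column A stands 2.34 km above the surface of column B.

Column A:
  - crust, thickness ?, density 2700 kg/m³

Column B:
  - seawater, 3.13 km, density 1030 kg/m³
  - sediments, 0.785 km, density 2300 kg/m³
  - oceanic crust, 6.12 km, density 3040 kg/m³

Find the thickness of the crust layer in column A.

Take the compensation level at the base of the deeper column (depth z_c below the surface of column A) and equate Σ ρ_i t_i down to z_c; mantle fills any gap and the z_c terms cancel.
Column A: x×2700 + (z_c − 0 − x)×3330
Column B: 2.34×0 + 3.13×1030 + 0.785×2300 + 6.12×3040 + (z_c − 2.34 − 10.035)×3330
The z_c×3330 term appears on both sides and cancels. Collect the known terms of each column as K = Σ(ρt)_known − 3330 × (depth of known layers): K_A = 0 − 3330×0 = 0; K_B = 23634.2 − 3330×(2.34 + 10.035) = −17574.55.
Balance: K_A − x×(3330 − 2700) = K_B, so x = (K_A − K_B)/(3330 − 2700) = 17574.5/630 = 27.9 km.

27.9 km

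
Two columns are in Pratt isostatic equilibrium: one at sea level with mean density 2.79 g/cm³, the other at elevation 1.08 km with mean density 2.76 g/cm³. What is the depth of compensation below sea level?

ρ_ref D = ρ (D + h) → D (ρ_ref − ρ) = ρ h.
D = ρ h/(ρ_ref − ρ) = 2.76 × 1.08 km/(2.79 − 2.76) = 99.4 km.

99.4 km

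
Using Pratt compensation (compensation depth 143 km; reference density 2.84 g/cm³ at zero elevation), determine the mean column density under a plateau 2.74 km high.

Pratt balance: ρ_ref D = ρ (D + h).
ρ = ρ_ref D/(D + h) = 2.84 × 143 km/(143 km + 2.74 km) = 2.79 g/cm³.

2.79 g/cm³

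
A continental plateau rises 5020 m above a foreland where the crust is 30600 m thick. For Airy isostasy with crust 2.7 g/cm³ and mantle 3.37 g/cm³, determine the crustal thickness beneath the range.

55800 m

Root depth r = h ρ_c / (ρ_m − ρ_c) = 5020 m × 2.7 / 0.67 = 20230 m.
Total thickness = T + h + r = 30600 m + 5020 m + 20230 m = 55800 m.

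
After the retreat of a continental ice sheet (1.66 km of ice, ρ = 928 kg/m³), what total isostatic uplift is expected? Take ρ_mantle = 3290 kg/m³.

0.468 km

Removing the load lets mantle flow back in; uplift u satisfies ρ_ice t = ρ_m u.
u = t ρ_ice/ρ_m = 1.66 km × 928/3290 = 0.468 km.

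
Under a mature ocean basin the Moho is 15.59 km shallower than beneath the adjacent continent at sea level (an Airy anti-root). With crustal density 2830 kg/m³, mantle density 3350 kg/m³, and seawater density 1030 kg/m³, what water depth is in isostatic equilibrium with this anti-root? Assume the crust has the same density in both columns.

Replacing a thickness d of crust by seawater at the top must be balanced by replacing crust with mantle at the base: d (ρ_c − ρ_w) = a (ρ_m − ρ_c).
d = a (ρ_m − ρ_c)/(ρ_c − ρ_w) = 15.59 km × 520/1800 = 4.5 km.

4.5 km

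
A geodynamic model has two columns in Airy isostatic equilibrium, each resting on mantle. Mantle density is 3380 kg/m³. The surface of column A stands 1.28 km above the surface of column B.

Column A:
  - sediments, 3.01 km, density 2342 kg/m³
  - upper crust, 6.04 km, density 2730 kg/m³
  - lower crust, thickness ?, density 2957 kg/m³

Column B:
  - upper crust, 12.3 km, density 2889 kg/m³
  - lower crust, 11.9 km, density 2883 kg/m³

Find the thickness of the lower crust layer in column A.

Take the compensation level at the base of the deeper column (depth z_c below the surface of column A) and equate Σ ρ_i t_i down to z_c; mantle fills any gap and the z_c terms cancel.
Column A: 3.01×2342 + 6.04×2730 + x×2957 + (z_c − 9.05 − x)×3380
Column B: 1.28×0 + 12.3×2889 + 11.9×2883 + (z_c − 1.28 − 24.2)×3380
The z_c×3380 term appears on both sides and cancels. Collect the known terms of each column as K = Σ(ρt)_known − 3380 × (depth of known layers): K_A = 23538.62 − 3380×9.05 = −7050.38; K_B = 69842.4 − 3380×(1.28 + 24.2) = −16280.
Balance: K_A − x×(3380 − 2957) = K_B, so x = (K_A − K_B)/(3380 − 2957) = 9229.62/423 = 21.8 km.

21.8 km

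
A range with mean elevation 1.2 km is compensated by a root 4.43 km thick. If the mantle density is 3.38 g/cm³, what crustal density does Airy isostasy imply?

ρ_c h = (ρ_m − ρ_c) r → ρ_c (h + r) = ρ_m r → ρ_c = ρ_m r / (h + r).
ρ_c = 3.38 × 4.43 km / (1.2 km + 4.43 km) = 2.66 g/cm³.

2.66 g/cm³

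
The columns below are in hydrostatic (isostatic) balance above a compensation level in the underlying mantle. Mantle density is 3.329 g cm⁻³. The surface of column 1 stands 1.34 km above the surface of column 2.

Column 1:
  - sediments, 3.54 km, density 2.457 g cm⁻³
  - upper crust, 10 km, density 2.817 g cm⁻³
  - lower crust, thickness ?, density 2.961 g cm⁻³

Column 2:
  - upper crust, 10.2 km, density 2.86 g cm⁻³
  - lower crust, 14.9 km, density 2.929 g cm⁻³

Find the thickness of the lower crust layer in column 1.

Take the compensation level at the base of the deeper column (depth z_c below the surface of column 1) and equate Σ ρ_i t_i down to z_c; mantle fills any gap and the z_c terms cancel.
Column 1: 3.54×2.457 + 10×2.817 + x×2.961 + (z_c − 13.54 − x)×3.329
Column 2: 1.34×0 + 10.2×2.86 + 14.9×2.929 + (z_c − 1.34 − 25.1)×3.329
The z_c×3.329 term appears on both sides and cancels. Collect the known terms of each column as K = Σ(ρt)_known − 3.329 × (depth of known layers): K_1 = 36.86778 − 3.329×13.54 = −8.20688; K_2 = 72.8141 − 3.329×(1.34 + 25.1) = −15.20466.
Balance: K_1 − x×(3.329 − 2.961) = K_2, so x = (K_1 − K_2)/(3.329 − 2.961) = 6.99778/0.368 = 19 km.

19 km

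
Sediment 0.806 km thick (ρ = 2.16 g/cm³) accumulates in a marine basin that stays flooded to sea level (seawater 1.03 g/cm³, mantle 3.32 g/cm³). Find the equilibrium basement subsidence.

0.398 km

Submarine loading: the sediment displaces seawater, and the subsidence is in turn flooded, so s (ρ_m − ρ_w) = t (ρ_sed − ρ_w).
s = 0.806 km × (2.16 − 1.03) / (3.32 − 1.03) = 0.398 km.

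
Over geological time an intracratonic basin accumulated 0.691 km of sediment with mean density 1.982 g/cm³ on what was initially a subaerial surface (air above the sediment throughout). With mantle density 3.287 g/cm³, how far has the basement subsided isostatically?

0.417 km

Subaerial load: s = t ρ_sed / ρ_m = 0.691 km × 1.982/3.287 = 0.417 km.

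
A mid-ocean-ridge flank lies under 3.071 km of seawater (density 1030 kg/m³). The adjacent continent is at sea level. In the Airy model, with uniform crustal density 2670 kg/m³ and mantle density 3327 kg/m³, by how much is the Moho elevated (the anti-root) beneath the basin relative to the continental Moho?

7.67 km

In Airy isostatic equilibrium: replacing crust with seawater at the top is compensated by replacing crust with mantle at the base: d (ρ_c − ρ_w) = a (ρ_m − ρ_c).
a = d (ρ_c − ρ_w)/(ρ_m − ρ_c) = 3.071 km × 1640/657 = 7.67 km.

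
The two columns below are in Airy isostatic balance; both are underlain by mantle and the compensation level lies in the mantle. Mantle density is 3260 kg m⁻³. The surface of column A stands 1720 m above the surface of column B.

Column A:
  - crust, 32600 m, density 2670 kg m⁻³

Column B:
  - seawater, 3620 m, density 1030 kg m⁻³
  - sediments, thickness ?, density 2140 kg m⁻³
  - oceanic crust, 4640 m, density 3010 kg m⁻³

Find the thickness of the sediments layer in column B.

Take the compensation level at the base of the deeper column (depth z_c below the surface of column A) and equate Σ ρ_i t_i down to z_c; mantle fills any gap and the z_c terms cancel.
Column A: 32600×2670 + (z_c − 32600)×3260
Column B: 1720×0 + 3620×1030 + x×2140 + 4640×3010 + (z_c − 1720 − 8260 − x)×3260
The z_c×3260 term appears on both sides and cancels. Collect the known terms of each column as K = Σ(ρt)_known − 3260 × (depth of known layers): K_A = 87042000 − 3260×32600 = −19234000; K_B = 17695000 − 3260×(1720 + 8260) = −14839800.
Balance: K_A = K_B − x×(3260 − 2140), so x = (K_B − K_A)/(3260 − 2140) = 4394200/1120 = 3920 m.

3920 m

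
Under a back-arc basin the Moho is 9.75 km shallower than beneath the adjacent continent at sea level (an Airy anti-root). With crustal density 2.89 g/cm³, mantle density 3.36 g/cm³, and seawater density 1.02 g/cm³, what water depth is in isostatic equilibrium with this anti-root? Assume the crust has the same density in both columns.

Replacing a thickness d of crust by seawater at the top must be balanced by replacing crust with mantle at the base: d (ρ_c − ρ_w) = a (ρ_m − ρ_c).
d = a (ρ_m − ρ_c)/(ρ_c − ρ_w) = 9.75 km × 0.47/1.87 = 2.45 km.

2.45 km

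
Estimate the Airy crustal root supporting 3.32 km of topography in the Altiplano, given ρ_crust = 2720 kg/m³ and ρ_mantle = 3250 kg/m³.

17 km

Balancing pressure at the compensation depth: the weight of the topography is balanced by the buoyancy of the root, ρ_c h = (ρ_m − ρ_c) r.
r = h · ρ_c / (ρ_m − ρ_c) = 3.32 km × 2720 / (3250 − 2720) = 17 km.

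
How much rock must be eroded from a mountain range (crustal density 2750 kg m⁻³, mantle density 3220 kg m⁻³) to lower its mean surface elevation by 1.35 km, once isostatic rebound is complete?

Net drop Δ = e − u = e − e ρ_c/ρ_m = e (ρ_m − ρ_c)/ρ_m.
e = Δ ρ_m/(ρ_m − ρ_c) = 1.35 km × 3220/470 = 9.25 km.

9.25 km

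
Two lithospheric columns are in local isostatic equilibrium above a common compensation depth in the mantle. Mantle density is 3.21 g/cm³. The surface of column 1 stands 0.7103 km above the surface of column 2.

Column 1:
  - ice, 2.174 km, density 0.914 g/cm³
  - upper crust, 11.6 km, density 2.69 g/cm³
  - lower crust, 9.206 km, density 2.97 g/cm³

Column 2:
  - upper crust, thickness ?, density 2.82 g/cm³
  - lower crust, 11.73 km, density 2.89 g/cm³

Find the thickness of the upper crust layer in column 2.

18.5 km

Take the compensation level at the base of the deeper column (depth z_c below the surface of column 1) and equate Σ ρ_i t_i down to z_c; mantle fills any gap and the z_c terms cancel.
Column 1: 2.174×0.914 + 11.6×2.69 + 9.206×2.97 + (z_c − 22.98)×3.21
Column 2: 0.7103×0 + x×2.82 + 11.73×2.89 + (z_c − 0.7103 − 11.73 − x)×3.21
The z_c×3.21 term appears on both sides and cancels. Collect the known terms of each column as K = Σ(ρt)_known − 3.21 × (depth of known layers): K_1 = 60.532856 − 3.21×22.98 = −13.232944; K_2 = 33.8997 − 3.21×(0.7103 + 11.73) = −6.033663.
Balance: K_1 = K_2 − x×(3.21 − 2.82), so x = (K_2 − K_1)/(3.21 − 2.82) = 7.19928/0.39 = 18.5 km.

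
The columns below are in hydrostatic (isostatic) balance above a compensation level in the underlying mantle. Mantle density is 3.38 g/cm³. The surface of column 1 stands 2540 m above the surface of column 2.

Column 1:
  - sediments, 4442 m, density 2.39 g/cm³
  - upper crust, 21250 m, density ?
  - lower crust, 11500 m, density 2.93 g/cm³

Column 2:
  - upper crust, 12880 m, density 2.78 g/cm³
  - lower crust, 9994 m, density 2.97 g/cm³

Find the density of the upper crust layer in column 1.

2.87 g/cm³

Take the compensation level at the base of the deeper column (depth z_c below the surface of column 1) and equate Σ ρ_i t_i down to z_c; mantle fills any gap and the z_c terms cancel.
Column 1: 4442×2.39 + 21250×ρ + 11500×2.93 + (z_c − 37192)×3.38
Column 2: 2540×0 + 12880×2.78 + 9994×2.97 + (z_c − 2540 − 22874)×3.38
The z_c×3.38 term appears on both sides and cancels. Collect the known terms of each column as K = Σ(ρt)_known − 3.38 × (depth of known layers): K_1 = 44311.38 − 3.38×37192 = −81397.58; K_2 = 65488.58 − 3.38×(2540 + 22874) = −20410.74.
Balance: K_1 + 21250×ρ = K_2, so ρ = (K_2 − K_1)/21250 = 60986.8/21250 = 2.87 g/cm³.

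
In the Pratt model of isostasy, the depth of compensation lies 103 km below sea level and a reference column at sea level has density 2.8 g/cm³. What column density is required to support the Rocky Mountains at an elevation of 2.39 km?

Pratt balance: ρ_ref D = ρ (D + h).
ρ = ρ_ref D/(D + h) = 2.8 × 103 km/(103 km + 2.39 km) = 2.74 g/cm³.

2.74 g/cm³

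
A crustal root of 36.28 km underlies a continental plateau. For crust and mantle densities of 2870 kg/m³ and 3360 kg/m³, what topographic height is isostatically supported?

6.19 km

Balancing pressure at the compensation depth: ρ_c h = (ρ_m − ρ_c) r.
h = r (ρ_m − ρ_c) / ρ_c = 36.28 km × (3360 − 2870) / 2870 = 6.19 km.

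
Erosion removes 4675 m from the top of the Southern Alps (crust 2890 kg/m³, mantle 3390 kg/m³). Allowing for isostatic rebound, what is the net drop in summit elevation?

Rebound u = e ρ_c/ρ_m = 4675 m × 2890/3390 = 3985 m.
Net surface drop = e − u = 4675 m − 3985 m = e (ρ_m − ρ_c)/ρ_m = 690 m.

690 m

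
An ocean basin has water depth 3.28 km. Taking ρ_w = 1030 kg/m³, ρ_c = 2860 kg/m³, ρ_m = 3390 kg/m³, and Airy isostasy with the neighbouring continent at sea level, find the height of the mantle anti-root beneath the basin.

11.3 km

Equating mass per unit area of the two columns: replacing crust with seawater at the top is compensated by replacing crust with mantle at the base: d (ρ_c − ρ_w) = a (ρ_m − ρ_c).
a = d (ρ_c − ρ_w)/(ρ_m − ρ_c) = 3.28 km × 1830/530 = 11.3 km.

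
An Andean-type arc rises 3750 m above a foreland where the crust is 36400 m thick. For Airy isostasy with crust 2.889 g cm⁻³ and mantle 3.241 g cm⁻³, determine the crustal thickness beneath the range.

70900 m

Root depth r = h ρ_c / (ρ_m − ρ_c) = 3750 m × 2.889 / 0.352 = 30780 m.
Total thickness = T + h + r = 36400 m + 3750 m + 30780 m = 70900 m.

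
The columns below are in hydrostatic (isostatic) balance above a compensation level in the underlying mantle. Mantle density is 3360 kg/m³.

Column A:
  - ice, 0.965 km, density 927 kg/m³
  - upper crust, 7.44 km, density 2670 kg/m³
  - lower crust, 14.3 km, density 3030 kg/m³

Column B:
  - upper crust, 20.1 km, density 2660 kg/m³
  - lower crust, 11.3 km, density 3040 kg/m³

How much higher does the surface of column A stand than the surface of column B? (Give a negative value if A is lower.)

−1.63 km

For any compensation level in the mantle, the mantle terms cancel and isostasy reduces to e = (Σt_A − Σt_B) − (Σ(ρt)_A − Σ(ρt)_B) / ρ_m.
Σt_A = 22.705 km; Σt_B = 31.4 km; Σ(ρt)_A = 64088.355; Σ(ρt)_B = 87818 (in km·kg/m³).
e = (22.705 − 31.4) − (64088.355 − 87818) / 3360 = −1.63 km.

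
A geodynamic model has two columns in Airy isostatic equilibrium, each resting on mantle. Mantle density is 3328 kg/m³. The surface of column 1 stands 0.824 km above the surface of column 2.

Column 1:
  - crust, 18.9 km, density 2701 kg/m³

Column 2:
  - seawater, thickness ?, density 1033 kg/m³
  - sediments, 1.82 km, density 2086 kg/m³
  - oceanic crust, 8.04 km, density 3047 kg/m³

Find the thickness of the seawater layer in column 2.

Take the compensation level at the base of the deeper column (depth z_c below the surface of column 1) and equate Σ ρ_i t_i down to z_c; mantle fills any gap and the z_c terms cancel.
Column 1: 18.9×2701 + (z_c − 18.9)×3328
Column 2: 0.824×0 + x×1033 + 1.82×2086 + 8.04×3047 + (z_c − 0.824 − 9.86 − x)×3328
The z_c×3328 term appears on both sides and cancels. Collect the known terms of each column as K = Σ(ρt)_known − 3328 × (depth of known layers): K_1 = 51048.9 − 3328×18.9 = −11850.3; K_2 = 28294.4 − 3328×(0.824 + 9.86) = −7261.952.
Balance: K_1 = K_2 − x×(3328 − 1033), so x = (K_2 − K_1)/(3328 − 1033) = 4588.35/2295 = 2 km.

2 km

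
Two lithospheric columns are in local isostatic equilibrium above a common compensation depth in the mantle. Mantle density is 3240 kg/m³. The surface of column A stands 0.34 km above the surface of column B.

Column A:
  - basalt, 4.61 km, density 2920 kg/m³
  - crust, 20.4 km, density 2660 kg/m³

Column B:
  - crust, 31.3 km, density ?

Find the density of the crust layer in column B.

2850 kg/m³

Take the compensation level at the base of the deeper column (depth z_c below the surface of column A) and equate Σ ρ_i t_i down to z_c; mantle fills any gap and the z_c terms cancel.
Column A: 4.61×2920 + 20.4×2660 + (z_c − 25.01)×3240
Column B: 0.34×0 + 31.3×ρ + (z_c − 0.34 − 31.3)×3240
The z_c×3240 term appears on both sides and cancels. Collect the known terms of each column as K = Σ(ρt)_known − 3240 × (depth of known layers): K_A = 67725.2 − 3240×25.01 = −13307.2; K_B = 0 − 3240×(0.34 + 31.3) = −102513.6.
Balance: K_A = K_B + 31.3×ρ, so ρ = (K_A − K_B)/31.3 = 89206.4/31.3 = 2850 kg/m³.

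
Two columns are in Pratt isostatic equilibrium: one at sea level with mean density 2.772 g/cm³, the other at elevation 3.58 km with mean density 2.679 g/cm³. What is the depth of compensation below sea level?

103 km

ρ_ref D = ρ (D + h) → D (ρ_ref − ρ) = ρ h.
D = ρ h/(ρ_ref − ρ) = 2.679 × 3.58 km/(2.772 − 2.679) = 103 km.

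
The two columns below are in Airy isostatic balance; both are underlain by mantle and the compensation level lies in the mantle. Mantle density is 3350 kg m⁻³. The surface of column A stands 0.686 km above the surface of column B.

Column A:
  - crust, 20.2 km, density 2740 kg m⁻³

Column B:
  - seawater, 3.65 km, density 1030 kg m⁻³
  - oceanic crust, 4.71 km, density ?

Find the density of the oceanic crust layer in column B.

Take the compensation level at the base of the deeper column (depth z_c below the surface of column A) and equate Σ ρ_i t_i down to z_c; mantle fills any gap and the z_c terms cancel.
Column A: 20.2×2740 + (z_c − 20.2)×3350
Column B: 0.686×0 + 3.65×1030 + 4.71×ρ + (z_c − 0.686 − 8.36)×3350
The z_c×3350 term appears on both sides and cancels. Collect the known terms of each column as K = Σ(ρt)_known − 3350 × (depth of known layers): K_A = 55348 − 3350×20.2 = −12322; K_B = 3759.5 − 3350×(0.686 + 8.36) = −26544.6.
Balance: K_A = K_B + 4.71×ρ, so ρ = (K_A − K_B)/4.71 = 14222.6/4.71 = 3020 kg m⁻³.

3020 kg m⁻³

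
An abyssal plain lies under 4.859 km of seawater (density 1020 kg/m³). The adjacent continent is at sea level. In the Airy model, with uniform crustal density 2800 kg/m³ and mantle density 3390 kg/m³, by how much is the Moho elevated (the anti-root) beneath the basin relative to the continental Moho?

By Archimedes' principle applied to the lithosphere: replacing crust with seawater at the top is compensated by replacing crust with mantle at the base: d (ρ_c − ρ_w) = a (ρ_m − ρ_c).
a = d (ρ_c − ρ_w)/(ρ_m − ρ_c) = 4.859 km × 1780/590 = 14.7 km.

14.7 km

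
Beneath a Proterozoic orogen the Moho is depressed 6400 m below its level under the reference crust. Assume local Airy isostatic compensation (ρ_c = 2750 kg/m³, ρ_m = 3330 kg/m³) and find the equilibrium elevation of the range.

1350 m

For local isostatic compensation: ρ_c h = (ρ_m − ρ_c) r.
h = r (ρ_m − ρ_c) / ρ_c = 6400 m × (3330 − 2750) / 2750 = 1350 m.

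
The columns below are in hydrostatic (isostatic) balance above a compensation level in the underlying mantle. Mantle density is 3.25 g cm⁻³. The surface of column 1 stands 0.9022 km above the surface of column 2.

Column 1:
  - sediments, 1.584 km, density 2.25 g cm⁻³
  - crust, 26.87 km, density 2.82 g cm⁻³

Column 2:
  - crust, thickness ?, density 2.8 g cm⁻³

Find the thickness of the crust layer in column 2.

22.7 km

Take the compensation level at the base of the deeper column (depth z_c below the surface of column 1) and equate Σ ρ_i t_i down to z_c; mantle fills any gap and the z_c terms cancel.
Column 1: 1.584×2.25 + 26.87×2.82 + (z_c − 28.454)×3.25
Column 2: 0.9022×0 + x×2.8 + (z_c − 0.9022 − 0 − x)×3.25
The z_c×3.25 term appears on both sides and cancels. Collect the known terms of each column as K = Σ(ρt)_known − 3.25 × (depth of known layers): K_1 = 79.3374 − 3.25×28.454 = −13.1381; K_2 = 0 − 3.25×(0.9022 + 0) = −2.93215.
Balance: K_1 = K_2 − x×(3.25 − 2.8), so x = (K_2 − K_1)/(3.25 − 2.8) = 10.2059/0.45 = 22.7 km.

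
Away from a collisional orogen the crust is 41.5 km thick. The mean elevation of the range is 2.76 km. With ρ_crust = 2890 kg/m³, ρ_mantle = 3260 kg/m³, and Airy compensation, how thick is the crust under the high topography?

Root depth r = h ρ_c / (ρ_m − ρ_c) = 2.76 km × 2890 / 370 = 21.56 km.
Total thickness = T + h + r = 41.5 km + 2.76 km + 21.56 km = 65.8 km.

65.8 km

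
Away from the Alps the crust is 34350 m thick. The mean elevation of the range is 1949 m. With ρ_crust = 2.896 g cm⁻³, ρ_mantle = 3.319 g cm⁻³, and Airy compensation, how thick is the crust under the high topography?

Root depth r = h ρ_c / (ρ_m − ρ_c) = 1949 m × 2.896 / 0.423 = 13340 m.
Total thickness = T + h + r = 34350 m + 1949 m + 13340 m = 49600 m.

49600 m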